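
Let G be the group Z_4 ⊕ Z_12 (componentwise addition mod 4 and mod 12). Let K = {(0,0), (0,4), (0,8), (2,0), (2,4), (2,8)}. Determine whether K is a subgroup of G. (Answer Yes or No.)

|K| = 6 divides |G| = 48, consistent with Lagrange.
K contains the identity, every element's inverse is in K, and K is closed under +: it is a subgroup.
In fact K = ⟨(2,4)⟩.

Yes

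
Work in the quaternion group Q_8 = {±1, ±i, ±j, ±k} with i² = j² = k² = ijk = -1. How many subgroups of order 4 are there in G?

3

|G| = 8 and 4 | 8, so subgroups of order 4 are possible by Lagrange.
The subgroups of order 4 are: {1, -1, i, -i}; {1, -1, j, -j}; {1, -1, k, -k}.
So G has 3 subgroups of order 4.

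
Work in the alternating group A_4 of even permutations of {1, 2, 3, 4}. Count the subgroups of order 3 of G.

|G| = 12 and 3 | 12, so subgroups of order 3 are possible by Lagrange.
The subgroups of order 3 are: {e, (1 2 3), (1 3 2)}; {e, (1 2 4), (1 4 2)}; {e, (1 3 4), (1 4 3)}; {e, (2 3 4), (2 4 3)}.
So G has 4 subgroups of order 3.

4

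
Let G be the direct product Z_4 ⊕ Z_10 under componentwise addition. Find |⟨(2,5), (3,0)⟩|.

8

|⟨(2,5)⟩| = 2 and |⟨(3,0)⟩| = 4, so |H| is a multiple of lcm(2, 4) = 4 and divides |G| = 40.
Closing under the operation: H = {(0,0), (0,5), (1,0), (1,5), (2,0), (2,5), (3,0), (3,5)}, so |H| = 8.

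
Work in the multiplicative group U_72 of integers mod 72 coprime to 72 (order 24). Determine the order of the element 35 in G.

2

Compute successive powers of 35 mod 72: 35, 1; 35^2 ≡ 1 (mod 72).
So |⟨35⟩| = 2.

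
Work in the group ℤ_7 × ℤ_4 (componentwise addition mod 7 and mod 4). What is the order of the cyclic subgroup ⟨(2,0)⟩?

The order of (2,0) in Z_7 × Z_4 is lcm(ord(2) in Z_7, ord(0) in Z_4).
ord(2) = 7 and ord(0) = 1, so |⟨(2,0)⟩| = lcm(7, 1) = 7.

7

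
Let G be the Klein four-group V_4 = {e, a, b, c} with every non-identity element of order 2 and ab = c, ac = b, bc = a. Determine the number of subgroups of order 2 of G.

3

|G| = 4 and 2 | 4, so subgroups of order 2 are possible by Lagrange.
The subgroups of order 2 are: {e, a}; {e, b}; {e, c}.
So G has 3 subgroups of order 2.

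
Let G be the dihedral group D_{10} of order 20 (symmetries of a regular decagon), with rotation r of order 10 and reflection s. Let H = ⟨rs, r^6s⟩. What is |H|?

|⟨rs⟩| = 2 and |⟨r^6s⟩| = 2, so |H| is a multiple of lcm(2, 2) = 2 and divides |G| = 20.
Closing under the operation: H = {e, r^5, rs, r^6s}, so |H| = 4.

4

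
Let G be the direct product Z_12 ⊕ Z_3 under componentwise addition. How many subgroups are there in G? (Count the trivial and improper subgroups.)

|G| = 36, so by Lagrange every subgroup order divides 36. Divisors: 1, 2, 3, 4, 6, 9, 12, 18, 36.
Subgroups by order — order 1: 1; order 2: 1; order 3: 4; order 4: 1; order 6: 4; order 9: 1; order 12: 4; order 18: 1; order 36: 1.
Total: 1 + 1 + 4 + 1 + 4 + 1 + 4 + 1 + 1 = 18.

18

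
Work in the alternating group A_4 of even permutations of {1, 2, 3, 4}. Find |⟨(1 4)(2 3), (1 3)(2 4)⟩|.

|⟨(1 4)(2 3)⟩| = 2 and |⟨(1 3)(2 4)⟩| = 2, so |H| is a multiple of lcm(2, 2) = 2 and divides |G| = 12.
Closing under the operation: H = {e, (1 2)(3 4), (1 3)(2 4), (1 4)(2 3)}, so |H| = 4.

4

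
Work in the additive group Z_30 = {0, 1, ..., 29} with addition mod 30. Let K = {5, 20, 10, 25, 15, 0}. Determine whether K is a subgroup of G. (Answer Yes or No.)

Yes

|K| = 6 divides |G| = 30, consistent with Lagrange.
K contains the identity, every element's inverse is in K, and K is closed under +: it is a subgroup.
In fact K = ⟨5⟩.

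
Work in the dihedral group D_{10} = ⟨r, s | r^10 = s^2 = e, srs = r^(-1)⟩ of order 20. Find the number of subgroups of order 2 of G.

|G| = 20 and 2 | 20, so subgroups of order 2 are possible by Lagrange.
The subgroups of order 2 are: {e, r^2s}; {e, r^3s}; {e, r^4s}; {e, r^5}; … (11 in all).
So G has 11 subgroups of order 2.

11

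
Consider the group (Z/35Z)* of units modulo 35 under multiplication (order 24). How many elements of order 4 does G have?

4

The elements of order 4 are: 8, 13, 22, 27.
That's 4.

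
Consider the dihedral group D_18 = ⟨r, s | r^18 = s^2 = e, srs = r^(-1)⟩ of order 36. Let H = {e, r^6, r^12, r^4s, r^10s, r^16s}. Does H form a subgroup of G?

|H| = 6 divides |G| = 36, consistent with Lagrange.
H contains the identity, every element's inverse is in H, and H is closed under ·: it is a subgroup.

Yes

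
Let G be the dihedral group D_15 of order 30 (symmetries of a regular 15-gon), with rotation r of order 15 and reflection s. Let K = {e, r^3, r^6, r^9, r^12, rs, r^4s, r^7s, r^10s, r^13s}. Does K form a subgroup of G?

Yes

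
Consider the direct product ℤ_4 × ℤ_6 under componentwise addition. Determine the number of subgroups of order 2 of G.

3

|G| = 24 and 2 | 24, so subgroups of order 2 are possible by Lagrange.
The subgroups of order 2 are: {(0,0), (0,3)}; {(0,0), (2,0)}; {(0,0), (2,3)}.
So G has 3 subgroups of order 2.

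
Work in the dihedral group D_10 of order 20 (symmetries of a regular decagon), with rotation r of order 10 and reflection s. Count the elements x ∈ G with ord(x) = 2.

Enumerating element orders in G gives 11 elements of order 2.

11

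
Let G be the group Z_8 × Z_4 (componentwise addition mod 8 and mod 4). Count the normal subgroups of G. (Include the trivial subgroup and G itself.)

G is abelian, so every subgroup is normal.
G has 22 subgroups in total, hence 22 normal subgroups.

22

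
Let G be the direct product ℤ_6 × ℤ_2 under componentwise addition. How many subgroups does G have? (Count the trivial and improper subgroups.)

10

|G| = 12, so by Lagrange every subgroup order divides 12. Divisors: 1, 2, 3, 4, 6, 12.
Subgroups by order — order 1: 1; order 2: 3; order 3: 1; order 4: 1; order 6: 3; order 12: 1.
Total: 1 + 3 + 1 + 1 + 3 + 1 = 10.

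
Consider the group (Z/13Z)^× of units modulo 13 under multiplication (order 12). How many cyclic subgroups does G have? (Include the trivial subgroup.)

Group the elements of G by the cyclic subgroup they generate; each cyclic subgroup of order d accounts for φ(d) elements.
Cyclic subgroups by order — order 1: 1; order 2: 1; order 3: 1; order 4: 1; order 6: 1; order 12: 1.
Total: 6.

6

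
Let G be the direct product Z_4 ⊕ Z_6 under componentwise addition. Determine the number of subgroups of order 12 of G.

3

|G| = 24 and 12 | 24, so subgroups of order 12 are possible by Lagrange.
The subgroups of order 12 are: {(0,0), (0,1), (0,2), (0,3), (0,4), (0,5), (2,0), (2,1), (2,2), (2,3), (2,4), (2,5)}; {(0,0), (0,2), (0,4), (1,0), (1,2), (1,4), (2,0), (2,2), (2,4), (3,0), (3,2), (3,4)}; {(0,0), (0,2), (0,4), (1,1), (1,3), (1,5), (2,0), (2,2), (2,4), (3,1), (3,3), (3,5)}.
So G has 3 subgroups of order 12.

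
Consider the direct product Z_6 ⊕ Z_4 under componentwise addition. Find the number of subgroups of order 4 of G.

|G| = 24 and 4 | 24, so subgroups of order 4 are possible by Lagrange.
The subgroups of order 4 are: {(0,0), (0,1), (0,2), (0,3)}; {(0,0), (0,2), (3,0), (3,2)}; {(0,0), (0,2), (3,1), (3,3)}.
So G has 3 subgroups of order 4.

3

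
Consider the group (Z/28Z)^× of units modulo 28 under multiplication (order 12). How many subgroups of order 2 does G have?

|G| = 12 and 2 | 12, so subgroups of order 2 are possible by Lagrange.
The subgroups of order 2 are: {1, 13}; {1, 15}; {1, 27}.
So G has 3 subgroups of order 2.

3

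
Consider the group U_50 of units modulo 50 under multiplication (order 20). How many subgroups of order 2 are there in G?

|G| = 20 and 2 | 20, so subgroups of order 2 are possible by Lagrange.
The subgroups of order 2 are: {1, 49}.
So G has 1 subgroup of order 2.

1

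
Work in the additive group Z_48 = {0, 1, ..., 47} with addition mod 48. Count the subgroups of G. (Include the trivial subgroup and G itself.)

Subgroups of the cyclic group Z_48 correspond bijectively to divisors of 48.
Divisors of 48: 1, 2, 3, 4, 6, 8, 12, 16, 24, 48.
So Z_48 has 10 subgroups.

10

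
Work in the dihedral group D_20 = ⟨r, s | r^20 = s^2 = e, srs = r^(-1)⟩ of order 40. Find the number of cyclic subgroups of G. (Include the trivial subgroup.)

26

Group the elements of G by the cyclic subgroup they generate; each cyclic subgroup of order d accounts for φ(d) elements.
Cyclic subgroups by order — order 1: 1; order 2: 21; order 4: 1; order 5: 1; order 10: 1; order 20: 1.
Total: 26.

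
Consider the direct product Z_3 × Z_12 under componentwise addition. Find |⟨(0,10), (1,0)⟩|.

|⟨(0,10)⟩| = 6 and |⟨(1,0)⟩| = 3, so |H| is a multiple of lcm(6, 3) = 6 and divides |G| = 36.
Closing under the operation: H = {(0,0), (0,2), (0,4), (0,6), (0,8), (0,10), (1,0), (1,2), (1,4), (1,6), (1,8), (1,10), (2,0), (2,2), (2,4), (2,6), (2,8), (2,10)}, so |H| = 18.

18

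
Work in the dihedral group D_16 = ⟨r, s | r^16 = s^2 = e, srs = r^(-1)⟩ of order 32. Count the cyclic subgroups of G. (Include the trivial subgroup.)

Each element a generates a cyclic subgroup ⟨a⟩; distinct elements may generate the same one (a cyclic group of order d has φ(d) generators).
Cyclic subgroups by order — order 1: 1; order 2: 17; order 4: 1; order 8: 1; order 16: 1.
Total: 21.

21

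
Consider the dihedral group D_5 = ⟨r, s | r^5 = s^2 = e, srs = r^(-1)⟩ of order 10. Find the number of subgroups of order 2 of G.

|G| = 10 and 2 | 10, so subgroups of order 2 are possible by Lagrange.
The subgroups of order 2 are: {e, r^2s}; {e, r^3s}; {e, r^4s}; {e, rs}; … (5 in all).
So G has 5 subgroups of order 2.

5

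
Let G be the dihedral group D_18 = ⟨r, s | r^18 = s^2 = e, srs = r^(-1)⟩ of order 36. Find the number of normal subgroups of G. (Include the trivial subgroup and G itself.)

9

G has 45 subgroups. Checking conjugation-invariance by order — order 1: 1/1 normal; order 2: 1/19 normal; order 3: 1/1 normal; order 4: 0/9 normal; order 6: 1/7 normal; order 9: 1/1 normal; order 12: 0/3 normal; order 18: 3/3 normal; order 36: 1/1 normal.
Total normal subgroups: 9.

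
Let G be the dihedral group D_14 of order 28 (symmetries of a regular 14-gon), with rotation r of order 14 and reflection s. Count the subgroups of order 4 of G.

7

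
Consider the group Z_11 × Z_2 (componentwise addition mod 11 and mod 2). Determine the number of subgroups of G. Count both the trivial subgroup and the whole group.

4

|G| = 22, so by Lagrange every subgroup order divides 22. Divisors: 1, 2, 11, 22.
Subgroups by order — order 1: 1; order 2: 1; order 11: 1; order 22: 1.
Total: 1 + 1 + 1 + 1 = 4.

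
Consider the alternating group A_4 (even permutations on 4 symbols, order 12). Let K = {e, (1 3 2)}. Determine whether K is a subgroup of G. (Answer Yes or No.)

(1 3 2) ∈ K but its inverse (1 2 3) ∉ K, so K is not a subgroup.

No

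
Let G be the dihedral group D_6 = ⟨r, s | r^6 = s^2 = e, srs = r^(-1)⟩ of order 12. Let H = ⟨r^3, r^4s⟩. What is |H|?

|⟨r^3⟩| = 2 and |⟨r^4s⟩| = 2, so |H| is a multiple of lcm(2, 2) = 2 and divides |G| = 12.
Closing under the operation: H = {e, r^3, rs, r^4s}, so |H| = 4.

4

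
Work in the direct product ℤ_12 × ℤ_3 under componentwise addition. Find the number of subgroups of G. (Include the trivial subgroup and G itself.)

|G| = 36, so by Lagrange every subgroup order divides 36. Divisors: 1, 2, 3, 4, 6, 9, 12, 18, 36.
Subgroups by order — order 1: 1; order 2: 1; order 3: 4; order 4: 1; order 6: 4; order 9: 1; order 12: 4; order 18: 1; order 36: 1.
Total: 1 + 1 + 4 + 1 + 4 + 1 + 4 + 1 + 1 = 18.

18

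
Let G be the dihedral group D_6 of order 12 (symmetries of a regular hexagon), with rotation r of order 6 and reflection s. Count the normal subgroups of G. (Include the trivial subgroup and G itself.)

7

G has 16 subgroups. Checking conjugation-invariance by order — order 1: 1/1 normal; order 2: 1/7 normal; order 3: 1/1 normal; order 4: 0/3 normal; order 6: 3/3 normal; order 12: 1/1 normal.
Total normal subgroups: 7.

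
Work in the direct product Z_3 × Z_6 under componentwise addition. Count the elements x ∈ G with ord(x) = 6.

8

An element (a,b) has order lcm(ord(a), ord(b)); count pairs with lcm equal to 6.
Enumerating gives 8 such elements.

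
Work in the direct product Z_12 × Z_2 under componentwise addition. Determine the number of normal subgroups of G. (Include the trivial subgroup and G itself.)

16

G is abelian, so every subgroup is normal.
G has 16 subgroups in total, hence 16 normal subgroups.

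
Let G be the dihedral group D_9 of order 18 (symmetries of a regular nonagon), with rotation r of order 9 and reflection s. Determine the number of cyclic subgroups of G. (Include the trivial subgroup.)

12

Group the elements of G by the cyclic subgroup they generate; each cyclic subgroup of order d accounts for φ(d) elements.
Cyclic subgroups by order — order 1: 1; order 2: 9; order 3: 1; order 9: 1.
Total: 12.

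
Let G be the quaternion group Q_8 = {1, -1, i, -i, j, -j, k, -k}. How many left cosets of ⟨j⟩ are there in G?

2

|⟨j⟩| = 4 and |G| = 8.
By Lagrange, [G : H] = |G|/|H| = 8/4 = 2.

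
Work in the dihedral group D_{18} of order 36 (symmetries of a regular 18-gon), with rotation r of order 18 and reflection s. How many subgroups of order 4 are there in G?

|G| = 36 and 4 | 36, so subgroups of order 4 are possible by Lagrange.
The subgroups of order 4 are: {e, r^9, rs, r^10s}; {e, r^9, r^2s, r^11s}; {e, r^9, r^3s, r^12s}; {e, r^9, r^4s, r^13s}; … (9 in all).
So G has 9 subgroups of order 4.

9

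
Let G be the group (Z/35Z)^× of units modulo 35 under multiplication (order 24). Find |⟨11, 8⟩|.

12

|⟨11⟩| = 3 and |⟨8⟩| = 4, so |H| is a multiple of lcm(3, 4) = 12 and divides |G| = 24.
Closing under the operation: H = {1, 2, 4, 8, 9, 11, 16, 18, 22, 23, 29, 32}, so |H| = 12.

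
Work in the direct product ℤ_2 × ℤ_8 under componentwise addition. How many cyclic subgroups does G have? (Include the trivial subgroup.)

Each element a generates a cyclic subgroup ⟨a⟩; distinct elements may generate the same one (a cyclic group of order d has φ(d) generators).
Cyclic subgroups by order — order 1: 1; order 2: 3; order 4: 2; order 8: 2.
Total: 8.

8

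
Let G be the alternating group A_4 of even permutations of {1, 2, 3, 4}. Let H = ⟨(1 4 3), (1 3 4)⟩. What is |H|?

|⟨(1 4 3)⟩| = 3 and |⟨(1 3 4)⟩| = 3, so |H| is a multiple of lcm(3, 3) = 3 and divides |G| = 12.
Closing under the operation: H = {e, (1 3 4), (1 4 3)}, so |H| = 3.

3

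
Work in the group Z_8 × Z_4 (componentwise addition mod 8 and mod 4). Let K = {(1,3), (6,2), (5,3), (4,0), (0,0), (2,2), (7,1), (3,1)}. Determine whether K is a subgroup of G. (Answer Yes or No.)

Yes

|K| = 8 divides |G| = 32, consistent with Lagrange.
K contains the identity, every element's inverse is in K, and K is closed under +: it is a subgroup.
In fact K = ⟨(7,1)⟩.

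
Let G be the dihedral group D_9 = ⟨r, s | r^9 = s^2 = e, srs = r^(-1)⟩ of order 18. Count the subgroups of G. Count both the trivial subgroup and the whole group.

16

|G| = 18, so by Lagrange every subgroup order divides 18. Divisors: 1, 2, 3, 6, 9, 18.
Subgroups by order — order 1: 1; order 2: 9; order 3: 1; order 6: 3; order 9: 1; order 18: 1.
Total: 1 + 9 + 1 + 3 + 1 + 1 = 16.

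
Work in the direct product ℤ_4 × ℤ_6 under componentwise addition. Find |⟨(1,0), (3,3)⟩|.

8

|⟨(1,0)⟩| = 4 and |⟨(3,3)⟩| = 4, so |H| is a multiple of lcm(4, 4) = 4 and divides |G| = 24.
Closing under the operation: H = {(0,0), (0,3), (1,0), (1,3), (2,0), (2,3), (3,0), (3,3)}, so |H| = 8.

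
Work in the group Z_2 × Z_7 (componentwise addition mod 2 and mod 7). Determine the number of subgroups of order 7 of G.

|G| = 14 and 7 | 14, so subgroups of order 7 are possible by Lagrange.
The subgroups of order 7 are: {(0,0), (0,1), (0,2), (0,3), (0,4), (0,5), (0,6)}.
So G has 1 subgroup of order 7.

1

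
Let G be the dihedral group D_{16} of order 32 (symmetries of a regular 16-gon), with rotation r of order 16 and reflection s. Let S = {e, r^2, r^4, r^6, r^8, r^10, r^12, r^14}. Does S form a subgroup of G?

Yes

|S| = 8 divides |G| = 32, consistent with Lagrange.
S contains the identity, every element's inverse is in S, and S is closed under ·: it is a subgroup.
In fact S = ⟨r^2⟩.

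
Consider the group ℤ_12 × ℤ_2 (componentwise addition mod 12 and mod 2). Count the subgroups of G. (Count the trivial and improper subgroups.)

|G| = 24, so by Lagrange every subgroup order divides 24. Divisors: 1, 2, 3, 4, 6, 8, 12, 24.
Subgroups by order — order 1: 1; order 2: 3; order 3: 1; order 4: 3; order 6: 3; order 8: 1; order 12: 3; order 24: 1.
Total: 1 + 3 + 1 + 3 + 3 + 1 + 3 + 1 = 16.

16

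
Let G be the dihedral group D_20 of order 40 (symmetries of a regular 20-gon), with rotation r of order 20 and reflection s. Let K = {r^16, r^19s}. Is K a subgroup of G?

The identity e ∉ K, so K is not a subgroup.

No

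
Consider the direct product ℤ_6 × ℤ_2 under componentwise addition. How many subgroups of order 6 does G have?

3

|G| = 12 and 6 | 12, so subgroups of order 6 are possible by Lagrange.
The subgroups of order 6 are: {(0,0), (0,1), (2,0), (2,1), (4,0), (4,1)}; {(0,0), (1,0), (2,0), (3,0), (4,0), (5,0)}; {(0,0), (1,1), (2,0), (3,1), (4,0), (5,1)}.
So G has 3 subgroups of order 6.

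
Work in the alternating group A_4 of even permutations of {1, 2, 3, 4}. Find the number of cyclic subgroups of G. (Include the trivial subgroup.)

A cyclic subgroup of order d is generated by each of its φ(d) elements of order d, so the cyclic subgroups of order d number (#elements of order d)/φ(d).
Cyclic subgroups by order — order 1: 1; order 2: 3; order 3: 4.
Total: 8.

8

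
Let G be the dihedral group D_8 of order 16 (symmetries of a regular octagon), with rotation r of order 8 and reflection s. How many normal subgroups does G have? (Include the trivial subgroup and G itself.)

G has 19 subgroups. Checking conjugation-invariance by order — order 1: 1/1 normal; order 2: 1/9 normal; order 4: 1/5 normal; order 8: 3/3 normal; order 16: 1/1 normal.
Total normal subgroups: 7.

7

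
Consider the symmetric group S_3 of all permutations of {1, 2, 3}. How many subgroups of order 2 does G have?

|G| = 6 and 2 | 6, so subgroups of order 2 are possible by Lagrange.
The subgroups of order 2 are: {e, (1 2)}; {e, (1 3)}; {e, (2 3)}.
So G has 3 subgroups of order 2.

3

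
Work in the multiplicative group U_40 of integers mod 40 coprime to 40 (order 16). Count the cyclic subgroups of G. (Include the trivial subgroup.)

12

Group the elements of G by the cyclic subgroup they generate; each cyclic subgroup of order d accounts for φ(d) elements.
Cyclic subgroups by order — order 1: 1; order 2: 7; order 4: 4.
Total: 12.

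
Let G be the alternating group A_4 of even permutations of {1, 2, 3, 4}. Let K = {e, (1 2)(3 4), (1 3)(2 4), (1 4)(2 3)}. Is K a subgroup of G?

Yes

|K| = 4 divides |G| = 12, consistent with Lagrange.
K contains the identity, every element's inverse is in K, and K is closed under ∘: it is a subgroup.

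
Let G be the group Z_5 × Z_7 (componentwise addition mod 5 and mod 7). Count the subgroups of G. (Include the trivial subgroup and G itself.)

4

|G| = 35, so by Lagrange every subgroup order divides 35. Divisors: 1, 5, 7, 35.
Subgroups by order — order 1: 1; order 5: 1; order 7: 1; order 35: 1.
Total: 1 + 1 + 1 + 1 = 4.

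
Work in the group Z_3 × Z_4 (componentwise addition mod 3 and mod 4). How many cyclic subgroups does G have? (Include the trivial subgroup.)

A cyclic subgroup of order d is generated by each of its φ(d) elements of order d, so the cyclic subgroups of order d number (#elements of order d)/φ(d).
Cyclic subgroups by order — order 1: 1; order 2: 1; order 3: 1; order 4: 1; order 6: 1; order 12: 1.
Total: 6.

6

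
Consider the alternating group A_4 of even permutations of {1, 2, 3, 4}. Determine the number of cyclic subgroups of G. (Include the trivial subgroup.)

8

Group the elements of G by the cyclic subgroup they generate; each cyclic subgroup of order d accounts for φ(d) elements.
Cyclic subgroups by order — order 1: 1; order 2: 3; order 3: 4.
Total: 8.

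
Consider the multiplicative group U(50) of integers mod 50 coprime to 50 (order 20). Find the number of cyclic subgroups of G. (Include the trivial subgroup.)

6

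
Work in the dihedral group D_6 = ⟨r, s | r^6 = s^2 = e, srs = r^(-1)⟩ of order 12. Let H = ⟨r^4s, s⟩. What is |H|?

|⟨r^4s⟩| = 2 and |⟨s⟩| = 2, so |H| is a multiple of lcm(2, 2) = 2 and divides |G| = 12.
Closing under the operation: H = {e, r^2, r^4, s, r^2s, r^4s}, so |H| = 6.

6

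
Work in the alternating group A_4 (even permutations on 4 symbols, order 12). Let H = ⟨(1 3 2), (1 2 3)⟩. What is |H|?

3

|⟨(1 3 2)⟩| = 3 and |⟨(1 2 3)⟩| = 3, so |H| is a multiple of lcm(3, 3) = 3 and divides |G| = 12.
Closing under the operation: H = {e, (1 2 3), (1 3 2)}, so |H| = 3.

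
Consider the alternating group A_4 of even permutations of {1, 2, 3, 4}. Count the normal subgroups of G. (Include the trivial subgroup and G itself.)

G has 10 subgroups. Checking conjugation-invariance by order — order 1: 1/1 normal; order 2: 0/3 normal; order 3: 0/4 normal; order 4: 1/1 normal; order 12: 1/1 normal.
Total normal subgroups: 3.

3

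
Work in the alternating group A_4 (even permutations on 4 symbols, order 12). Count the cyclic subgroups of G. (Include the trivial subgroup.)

Group the elements of G by the cyclic subgroup they generate; each cyclic subgroup of order d accounts for φ(d) elements.
Cyclic subgroups by order — order 1: 1; order 2: 3; order 3: 4.
Total: 8.

8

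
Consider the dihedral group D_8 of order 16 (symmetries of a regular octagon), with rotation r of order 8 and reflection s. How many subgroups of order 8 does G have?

|G| = 16 and 8 | 16, so subgroups of order 8 are possible by Lagrange.
The subgroups of order 8 are: {e, r, r^2, r^3, r^4, r^5, r^6, r^7}; {e, r^2, r^4, r^6, s, r^2s, r^4s, r^6s}; {e, r^2, r^4, r^6, rs, r^3s, r^5s, r^7s}.
So G has 3 subgroups of order 8.

3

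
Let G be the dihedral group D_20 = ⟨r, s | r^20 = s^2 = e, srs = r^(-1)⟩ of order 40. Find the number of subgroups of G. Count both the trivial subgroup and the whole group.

|G| = 40, so by Lagrange every subgroup order divides 40. Divisors: 1, 2, 4, 5, 8, 10, 20, 40.
Subgroups by order — order 1: 1; order 2: 21; order 4: 11; order 5: 1; order 8: 5; order 10: 5; order 20: 3; order 40: 1.
Total: 1 + 21 + 11 + 1 + 5 + 5 + 3 + 1 = 48.

48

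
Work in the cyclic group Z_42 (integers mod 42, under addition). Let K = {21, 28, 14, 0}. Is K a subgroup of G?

No

|K| = 4 does not divide |G| = 42, so by Lagrange K is not a subgroup.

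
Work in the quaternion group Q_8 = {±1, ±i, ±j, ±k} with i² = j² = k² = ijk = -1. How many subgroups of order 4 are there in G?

|G| = 8 and 4 | 8, so subgroups of order 4 are possible by Lagrange.
The subgroups of order 4 are: {1, -1, i, -i}; {1, -1, j, -j}; {1, -1, k, -k}.
So G has 3 subgroups of order 4.

3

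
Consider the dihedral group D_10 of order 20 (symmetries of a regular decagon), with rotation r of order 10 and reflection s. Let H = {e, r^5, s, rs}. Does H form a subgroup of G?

No

Closure fails: s · rs = r^9 ∉ H. So H is not a subgroup.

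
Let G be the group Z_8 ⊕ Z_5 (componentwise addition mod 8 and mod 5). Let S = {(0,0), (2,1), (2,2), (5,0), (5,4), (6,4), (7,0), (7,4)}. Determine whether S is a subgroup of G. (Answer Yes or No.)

No

(7,4) ∈ S but its inverse (1,1) ∉ S, so S is not a subgroup.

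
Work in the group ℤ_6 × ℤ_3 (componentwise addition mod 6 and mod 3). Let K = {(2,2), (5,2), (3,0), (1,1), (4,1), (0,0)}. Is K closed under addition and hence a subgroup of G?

|K| = 6 divides |G| = 18, consistent with Lagrange.
K contains the identity, every element's inverse is in K, and K is closed under +: it is a subgroup.
In fact K = ⟨(5,2)⟩.

Yes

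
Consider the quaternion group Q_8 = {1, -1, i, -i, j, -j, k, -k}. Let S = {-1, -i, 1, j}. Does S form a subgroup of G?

No

-i ∈ S but its inverse i ∉ S, so S is not a subgroup.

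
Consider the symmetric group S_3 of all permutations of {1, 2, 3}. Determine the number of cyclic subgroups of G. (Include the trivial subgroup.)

5

Group the elements of G by the cyclic subgroup they generate; each cyclic subgroup of order d accounts for φ(d) elements.
Cyclic subgroups by order — order 1: 1; order 2: 3; order 3: 1.
Total: 5.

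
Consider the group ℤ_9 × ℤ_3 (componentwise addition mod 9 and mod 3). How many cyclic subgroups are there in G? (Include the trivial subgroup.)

8

A cyclic subgroup of order d is generated by each of its φ(d) elements of order d, so the cyclic subgroups of order d number (#elements of order d)/φ(d).
Cyclic subgroups by order — order 1: 1; order 3: 4; order 9: 3.
Total: 8.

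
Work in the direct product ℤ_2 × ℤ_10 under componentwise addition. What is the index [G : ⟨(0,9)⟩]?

|⟨(0,9)⟩| = 10 and |G| = 20.
By Lagrange, [G : H] = |G|/|H| = 20/10 = 2.

2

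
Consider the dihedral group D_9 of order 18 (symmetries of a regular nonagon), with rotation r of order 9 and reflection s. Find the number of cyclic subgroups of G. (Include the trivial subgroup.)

Group the elements of G by the cyclic subgroup they generate; each cyclic subgroup of order d accounts for φ(d) elements.
Cyclic subgroups by order — order 1: 1; order 2: 9; order 3: 1; order 9: 1.
Total: 12.

12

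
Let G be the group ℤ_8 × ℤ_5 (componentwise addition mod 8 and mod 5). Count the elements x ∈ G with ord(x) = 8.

An element (a,b) has order lcm(ord(a), ord(b)); count pairs with lcm equal to 8.
Enumerating gives 4 such elements.

4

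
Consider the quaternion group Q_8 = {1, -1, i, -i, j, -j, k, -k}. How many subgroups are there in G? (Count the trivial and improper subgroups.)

6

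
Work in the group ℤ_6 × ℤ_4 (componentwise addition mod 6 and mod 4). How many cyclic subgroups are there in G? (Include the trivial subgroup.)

12

A cyclic subgroup of order d is generated by each of its φ(d) elements of order d, so the cyclic subgroups of order d number (#elements of order d)/φ(d).
Cyclic subgroups by order — order 1: 1; order 2: 3; order 3: 1; order 4: 2; order 6: 3; order 12: 2.
Total: 12.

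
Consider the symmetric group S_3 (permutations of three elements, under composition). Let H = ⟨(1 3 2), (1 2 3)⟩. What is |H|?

|⟨(1 3 2)⟩| = 3 and |⟨(1 2 3)⟩| = 3, so |H| is a multiple of lcm(3, 3) = 3 and divides |G| = 6.
Closing under the operation: H = {e, (1 2 3), (1 3 2)}, so |H| = 3.

3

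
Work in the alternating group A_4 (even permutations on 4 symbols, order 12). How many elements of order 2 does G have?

3

The elements of order 2 are: (1 2)(3 4), (1 3)(2 4), (1 4)(2 3).
That's 3.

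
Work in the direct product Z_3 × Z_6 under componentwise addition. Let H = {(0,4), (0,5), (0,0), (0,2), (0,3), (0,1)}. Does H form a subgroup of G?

|H| = 6 divides |G| = 18, consistent with Lagrange.
H contains the identity, every element's inverse is in H, and H is closed under +: it is a subgroup.
In fact H = ⟨(0,1)⟩.

Yes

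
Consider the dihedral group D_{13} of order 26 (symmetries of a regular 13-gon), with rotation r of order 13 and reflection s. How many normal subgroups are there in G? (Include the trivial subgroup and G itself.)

G has 16 subgroups. Checking conjugation-invariance by order — order 1: 1/1 normal; order 2: 0/13 normal; order 13: 1/1 normal; order 26: 1/1 normal.
Total normal subgroups: 3.

3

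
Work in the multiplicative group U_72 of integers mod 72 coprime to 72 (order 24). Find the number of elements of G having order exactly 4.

No element of G has order 4 (even though 4 | 24).

0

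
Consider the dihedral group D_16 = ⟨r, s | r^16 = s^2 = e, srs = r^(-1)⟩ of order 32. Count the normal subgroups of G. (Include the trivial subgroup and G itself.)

8

G has 36 subgroups. Checking conjugation-invariance by order — order 1: 1/1 normal; order 2: 1/17 normal; order 4: 1/9 normal; order 8: 1/5 normal; order 16: 3/3 normal; order 32: 1/1 normal.
Total normal subgroups: 8.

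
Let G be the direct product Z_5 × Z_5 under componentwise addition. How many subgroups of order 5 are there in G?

|G| = 25 and 5 | 25, so subgroups of order 5 are possible by Lagrange.
The subgroups of order 5 are: {(0,0), (0,1), (0,2), (0,3), (0,4)}; {(0,0), (1,0), (2,0), (3,0), (4,0)}; {(0,0), (1,1), (2,2), (3,3), (4,4)}; {(0,0), (1,2), (2,4), (3,1), (4,3)}; … (6 in all).
So G has 6 subgroups of order 5.

6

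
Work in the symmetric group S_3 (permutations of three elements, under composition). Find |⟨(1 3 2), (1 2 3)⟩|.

|⟨(1 3 2)⟩| = 3 and |⟨(1 2 3)⟩| = 3, so |H| is a multiple of lcm(3, 3) = 3 and divides |G| = 6.
Closing under the operation: H = {e, (1 2 3), (1 3 2)}, so |H| = 3.

3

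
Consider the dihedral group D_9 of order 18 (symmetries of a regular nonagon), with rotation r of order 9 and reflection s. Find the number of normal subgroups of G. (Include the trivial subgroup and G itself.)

4

G has 16 subgroups. Checking conjugation-invariance by order — order 1: 1/1 normal; order 2: 0/9 normal; order 3: 1/1 normal; order 6: 0/3 normal; order 9: 1/1 normal; order 18: 1/1 normal.
Total normal subgroups: 4.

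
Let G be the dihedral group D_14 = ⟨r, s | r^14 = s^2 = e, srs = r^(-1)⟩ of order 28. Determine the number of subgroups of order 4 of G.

7

|G| = 28 and 4 | 28, so subgroups of order 4 are possible by Lagrange.
The subgroups of order 4 are: {e, r^7, r^3s, r^10s}; {e, r^7, r^4s, r^11s}; {e, r^7, r^5s, r^12s}; {e, r^7, r^6s, r^13s}; … (7 in all).
So G has 7 subgroups of order 4.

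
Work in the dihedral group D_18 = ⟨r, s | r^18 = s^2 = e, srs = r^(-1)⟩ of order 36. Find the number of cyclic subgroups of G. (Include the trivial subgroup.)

24

Each element a generates a cyclic subgroup ⟨a⟩; distinct elements may generate the same one (a cyclic group of order d has φ(d) generators).
Cyclic subgroups by order — order 1: 1; order 2: 19; order 3: 1; order 6: 1; order 9: 1; order 18: 1.
Total: 24.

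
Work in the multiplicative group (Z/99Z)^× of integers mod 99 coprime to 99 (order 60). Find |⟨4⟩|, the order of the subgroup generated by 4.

Compute successive powers of 4 mod 99: 4, 16, 64, 58, 34, 37, 49, 97, …; 4^15 ≡ 1 (mod 99).
So |⟨4⟩| = 15.

15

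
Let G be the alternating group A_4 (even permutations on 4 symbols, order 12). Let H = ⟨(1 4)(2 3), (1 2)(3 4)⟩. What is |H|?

|⟨(1 4)(2 3)⟩| = 2 and |⟨(1 2)(3 4)⟩| = 2, so |H| is a multiple of lcm(2, 2) = 2 and divides |G| = 12.
Closing under the operation: H = {e, (1 2)(3 4), (1 3)(2 4), (1 4)(2 3)}, so |H| = 4.

4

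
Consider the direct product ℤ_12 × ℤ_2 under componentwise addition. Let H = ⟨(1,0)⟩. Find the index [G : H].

2

|⟨(1,0)⟩| = 12 and |G| = 24.
By Lagrange, [G : H] = |G|/|H| = 24/12 = 2.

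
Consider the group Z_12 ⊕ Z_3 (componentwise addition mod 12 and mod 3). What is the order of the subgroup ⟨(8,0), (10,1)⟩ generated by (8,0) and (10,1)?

|⟨(8,0)⟩| = 3 and |⟨(10,1)⟩| = 6, so |H| is a multiple of lcm(3, 6) = 6 and divides |G| = 36.
Closing under the operation: H = {(0,0), (0,1), (0,2), (2,0), (2,1), (2,2), (4,0), (4,1), (4,2), (6,0), (6,1), (6,2), (8,0), (8,1), (8,2), (10,0), (10,1), (10,2)}, so |H| = 18.

18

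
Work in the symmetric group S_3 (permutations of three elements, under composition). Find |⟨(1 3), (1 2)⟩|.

|⟨(1 3)⟩| = 2 and |⟨(1 2)⟩| = 2, so |H| is a multiple of lcm(2, 2) = 2 and divides |G| = 6.
Closing {(1 3), (1 2)} under the group operation gives all of G, so |H| = 6.

6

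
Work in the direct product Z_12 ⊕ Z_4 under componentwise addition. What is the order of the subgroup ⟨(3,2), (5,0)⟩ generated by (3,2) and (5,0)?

|⟨(3,2)⟩| = 4 and |⟨(5,0)⟩| = 12, so |H| is a multiple of lcm(4, 12) = 12 and divides |G| = 48.
Closing under the operation: H = {(0,0), (0,2), (1,0), (1,2), (2,0), (2,2), (3,0), (3,2), (4,0), (4,2), (5,0), (5,2), (6,0), (6,2), (7,0), (7,2), (8,0), (8,2), (9,0), (9,2), (10,0), (10,2), (11,0), (11,2)}, so |H| = 24.

24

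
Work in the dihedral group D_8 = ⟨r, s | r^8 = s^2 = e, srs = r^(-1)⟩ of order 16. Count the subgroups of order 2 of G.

|G| = 16 and 2 | 16, so subgroups of order 2 are possible by Lagrange.
The subgroups of order 2 are: {e, r^2s}; {e, r^3s}; {e, r^4}; {e, r^4s}; … (9 in all).
So G has 9 subgroups of order 2.

9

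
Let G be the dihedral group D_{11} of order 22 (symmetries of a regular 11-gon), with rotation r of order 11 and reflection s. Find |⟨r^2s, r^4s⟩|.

22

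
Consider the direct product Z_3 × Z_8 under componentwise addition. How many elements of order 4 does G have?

An element (a,b) has order lcm(ord(a), ord(b)); count pairs with lcm equal to 4.
Enumerating gives 2 such elements.

2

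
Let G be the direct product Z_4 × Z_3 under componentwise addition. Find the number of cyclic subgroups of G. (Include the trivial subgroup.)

Group the elements of G by the cyclic subgroup they generate; each cyclic subgroup of order d accounts for φ(d) elements.
Cyclic subgroups by order — order 1: 1; order 2: 1; order 3: 1; order 4: 1; order 6: 1; order 12: 1.
Total: 6.

6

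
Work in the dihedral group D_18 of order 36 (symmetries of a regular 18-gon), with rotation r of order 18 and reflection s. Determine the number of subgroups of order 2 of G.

|G| = 36 and 2 | 36, so subgroups of order 2 are possible by Lagrange.
The subgroups of order 2 are: {e, r^10s}; {e, r^11s}; {e, r^12s}; {e, r^13s}; … (19 in all).
So G has 19 subgroups of order 2.

19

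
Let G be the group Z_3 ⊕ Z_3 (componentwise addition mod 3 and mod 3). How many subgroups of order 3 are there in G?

4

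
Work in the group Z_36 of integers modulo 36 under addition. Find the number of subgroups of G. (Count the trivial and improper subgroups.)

9

Subgroups of the cyclic group Z_36 correspond bijectively to divisors of 36.
Divisors of 36: 1, 2, 3, 4, 6, 9, 12, 18, 36.
So Z_36 has 9 subgroups.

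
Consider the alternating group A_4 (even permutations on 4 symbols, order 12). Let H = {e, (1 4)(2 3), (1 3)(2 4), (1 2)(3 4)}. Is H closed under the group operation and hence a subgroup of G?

Yes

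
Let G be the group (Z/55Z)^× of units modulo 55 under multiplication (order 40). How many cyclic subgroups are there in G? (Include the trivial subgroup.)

Each element a generates a cyclic subgroup ⟨a⟩; distinct elements may generate the same one (a cyclic group of order d has φ(d) generators).
Cyclic subgroups by order — order 1: 1; order 2: 3; order 4: 2; order 5: 1; order 10: 3; order 20: 2.
Total: 12.

12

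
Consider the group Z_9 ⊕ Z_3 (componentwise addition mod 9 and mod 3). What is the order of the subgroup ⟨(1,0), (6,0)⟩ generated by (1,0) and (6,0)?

9

|⟨(1,0)⟩| = 9 and |⟨(6,0)⟩| = 3, so |H| is a multiple of lcm(9, 3) = 9 and divides |G| = 27.
Closing under the operation: H = {(0,0), (1,0), (2,0), (3,0), (4,0), (5,0), (6,0), (7,0), (8,0)}, so |H| = 9.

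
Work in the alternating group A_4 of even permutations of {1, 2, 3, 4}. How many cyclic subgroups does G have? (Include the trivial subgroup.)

A cyclic subgroup of order d is generated by each of its φ(d) elements of order d, so the cyclic subgroups of order d number (#elements of order d)/φ(d).
Cyclic subgroups by order — order 1: 1; order 2: 3; order 3: 4.
Total: 8.

8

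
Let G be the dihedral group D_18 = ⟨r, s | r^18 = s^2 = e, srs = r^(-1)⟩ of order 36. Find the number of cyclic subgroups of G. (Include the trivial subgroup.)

Each element a generates a cyclic subgroup ⟨a⟩; distinct elements may generate the same one (a cyclic group of order d has φ(d) generators).
Cyclic subgroups by order — order 1: 1; order 2: 19; order 3: 1; order 6: 1; order 9: 1; order 18: 1.
Total: 24.

24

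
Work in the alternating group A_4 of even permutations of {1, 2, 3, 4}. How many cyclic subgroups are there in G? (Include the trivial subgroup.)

8

Group the elements of G by the cyclic subgroup they generate; each cyclic subgroup of order d accounts for φ(d) elements.
Cyclic subgroups by order — order 1: 1; order 2: 3; order 3: 4.
Total: 8.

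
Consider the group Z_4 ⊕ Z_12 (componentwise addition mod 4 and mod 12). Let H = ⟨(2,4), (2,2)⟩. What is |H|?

12

|⟨(2,4)⟩| = 6 and |⟨(2,2)⟩| = 6, so |H| is a multiple of lcm(6, 6) = 6 and divides |G| = 48.
Closing under the operation: H = {(0,0), (0,2), (0,4), (0,6), (0,8), (0,10), (2,0), (2,2), (2,4), (2,6), (2,8), (2,10)}, so |H| = 12.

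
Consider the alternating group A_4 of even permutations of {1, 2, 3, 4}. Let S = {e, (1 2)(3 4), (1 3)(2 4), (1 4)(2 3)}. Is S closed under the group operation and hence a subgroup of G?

Yes

|S| = 4 divides |G| = 12, consistent with Lagrange.
S contains the identity, every element's inverse is in S, and S is closed under ∘: it is a subgroup.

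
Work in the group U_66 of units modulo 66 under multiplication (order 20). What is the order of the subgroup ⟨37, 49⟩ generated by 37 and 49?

|⟨37⟩| = 5 and |⟨49⟩| = 5, so |H| is a multiple of lcm(5, 5) = 5 and divides |G| = 20.
Closing under the operation: H = {1, 25, 31, 37, 49}, so |H| = 5.

5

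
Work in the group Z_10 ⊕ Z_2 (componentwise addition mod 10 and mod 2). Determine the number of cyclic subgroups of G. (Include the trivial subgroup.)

8

A cyclic subgroup of order d is generated by each of its φ(d) elements of order d, so the cyclic subgroups of order d number (#elements of order d)/φ(d).
Cyclic subgroups by order — order 1: 1; order 2: 3; order 5: 1; order 10: 3.
Total: 8.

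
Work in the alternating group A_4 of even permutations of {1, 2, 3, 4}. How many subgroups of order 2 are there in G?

3

|G| = 12 and 2 | 12, so subgroups of order 2 are possible by Lagrange.
The subgroups of order 2 are: {e, (1 2)(3 4)}; {e, (1 3)(2 4)}; {e, (1 4)(2 3)}.
So G has 3 subgroups of order 2.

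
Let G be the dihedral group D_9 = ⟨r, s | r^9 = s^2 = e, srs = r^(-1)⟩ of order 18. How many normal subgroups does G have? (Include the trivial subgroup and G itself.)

4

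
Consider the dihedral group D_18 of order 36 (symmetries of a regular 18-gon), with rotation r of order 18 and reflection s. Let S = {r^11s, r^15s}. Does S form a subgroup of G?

The identity e ∉ S, so S is not a subgroup.

No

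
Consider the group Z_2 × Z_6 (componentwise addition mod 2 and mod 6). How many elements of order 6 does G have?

An element (a,b) has order lcm(ord(a), ord(b)); count pairs with lcm equal to 6.
Enumerating gives 6 such elements.

6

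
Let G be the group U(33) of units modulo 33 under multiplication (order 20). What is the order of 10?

2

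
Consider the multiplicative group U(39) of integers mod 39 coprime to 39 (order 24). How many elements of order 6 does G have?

The elements of order 6 are: 4, 10, 17, 23, 29, 35.
That's 6.

6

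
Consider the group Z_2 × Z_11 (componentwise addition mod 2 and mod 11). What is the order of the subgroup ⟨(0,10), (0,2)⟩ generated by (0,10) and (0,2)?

11

|⟨(0,10)⟩| = 11 and |⟨(0,2)⟩| = 11, so |H| is a multiple of lcm(11, 11) = 11 and divides |G| = 22.
Closing under the operation: H = {(0,0), (0,1), (0,2), (0,3), (0,4), (0,5), (0,6), (0,7), (0,8), (0,9), (0,10)}, so |H| = 11.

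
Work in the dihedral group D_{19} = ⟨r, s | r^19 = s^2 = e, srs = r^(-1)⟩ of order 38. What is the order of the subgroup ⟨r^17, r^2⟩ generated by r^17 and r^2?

19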